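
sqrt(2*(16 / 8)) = 2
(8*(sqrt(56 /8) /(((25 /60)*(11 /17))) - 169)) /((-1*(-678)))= -676 /339 + 272*sqrt(7) /6215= -1.88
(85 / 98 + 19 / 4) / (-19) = -1101 / 3724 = -0.30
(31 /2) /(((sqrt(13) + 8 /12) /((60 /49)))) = -5580 /5537 + 8370*sqrt(13) /5537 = 4.44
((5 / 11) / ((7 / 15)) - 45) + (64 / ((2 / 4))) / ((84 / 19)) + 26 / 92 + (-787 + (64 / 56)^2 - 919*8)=-606398129 / 74382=-8152.48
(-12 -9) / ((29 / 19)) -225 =-6924 / 29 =-238.76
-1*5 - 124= -129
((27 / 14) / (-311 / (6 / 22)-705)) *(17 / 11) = -1377 / 852544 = -0.00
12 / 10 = 6 / 5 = 1.20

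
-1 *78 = -78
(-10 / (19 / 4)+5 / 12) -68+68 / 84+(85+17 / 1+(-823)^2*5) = 5405138281 / 1596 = 3386678.12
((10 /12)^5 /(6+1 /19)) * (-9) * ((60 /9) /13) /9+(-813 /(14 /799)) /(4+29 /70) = -1887887821985 /179608104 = -10511.15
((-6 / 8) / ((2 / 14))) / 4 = -21 / 16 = -1.31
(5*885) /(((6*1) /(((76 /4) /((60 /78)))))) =18216.25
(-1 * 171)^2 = 29241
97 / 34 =2.85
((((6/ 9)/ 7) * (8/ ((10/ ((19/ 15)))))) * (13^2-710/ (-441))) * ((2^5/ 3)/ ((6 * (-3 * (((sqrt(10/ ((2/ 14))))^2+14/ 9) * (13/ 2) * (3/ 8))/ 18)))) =-1463849984/ 1453745475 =-1.01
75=75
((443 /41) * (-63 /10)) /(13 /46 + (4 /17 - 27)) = 1212491 /471705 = 2.57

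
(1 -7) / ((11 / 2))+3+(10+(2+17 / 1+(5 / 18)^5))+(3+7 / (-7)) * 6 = 891910471 / 20785248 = 42.91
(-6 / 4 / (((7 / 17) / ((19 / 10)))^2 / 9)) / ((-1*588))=938961 / 1920800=0.49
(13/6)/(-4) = -13/24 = -0.54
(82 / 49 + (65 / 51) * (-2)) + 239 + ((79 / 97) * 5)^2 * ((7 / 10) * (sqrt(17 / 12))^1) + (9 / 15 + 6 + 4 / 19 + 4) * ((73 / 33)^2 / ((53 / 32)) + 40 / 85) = 218435 * sqrt(51) / 112908 + 1256739007441 / 4567434795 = 288.97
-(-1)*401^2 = 160801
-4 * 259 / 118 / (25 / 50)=-1036 / 59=-17.56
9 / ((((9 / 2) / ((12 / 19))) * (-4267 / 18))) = -432 / 81073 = -0.01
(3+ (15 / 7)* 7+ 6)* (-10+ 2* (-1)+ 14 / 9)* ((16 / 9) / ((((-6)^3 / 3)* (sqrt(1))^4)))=1504 / 243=6.19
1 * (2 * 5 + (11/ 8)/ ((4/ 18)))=259/ 16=16.19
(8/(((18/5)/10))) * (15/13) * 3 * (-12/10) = -1200/13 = -92.31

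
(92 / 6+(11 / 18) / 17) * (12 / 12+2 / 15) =4703 / 270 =17.42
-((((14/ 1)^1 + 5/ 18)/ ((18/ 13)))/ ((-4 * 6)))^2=-11162281/ 60466176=-0.18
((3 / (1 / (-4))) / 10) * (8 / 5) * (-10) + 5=121 / 5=24.20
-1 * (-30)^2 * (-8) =7200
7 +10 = 17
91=91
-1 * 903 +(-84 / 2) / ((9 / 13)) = -2891 / 3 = -963.67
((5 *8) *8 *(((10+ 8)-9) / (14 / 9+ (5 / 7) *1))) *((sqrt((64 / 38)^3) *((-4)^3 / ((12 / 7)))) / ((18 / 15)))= -722534400 *sqrt(38) / 51623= -86279.39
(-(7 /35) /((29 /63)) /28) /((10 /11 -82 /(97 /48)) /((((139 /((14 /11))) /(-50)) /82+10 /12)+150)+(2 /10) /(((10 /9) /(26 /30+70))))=-692720754275 /557710761854278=-0.00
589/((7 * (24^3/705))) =138415/32256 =4.29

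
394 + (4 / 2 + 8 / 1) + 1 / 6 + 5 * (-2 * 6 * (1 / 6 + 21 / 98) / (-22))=187205 / 462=405.21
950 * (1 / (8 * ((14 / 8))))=475 / 7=67.86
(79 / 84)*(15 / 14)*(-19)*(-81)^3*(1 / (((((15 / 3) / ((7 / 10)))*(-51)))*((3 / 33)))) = -307234.68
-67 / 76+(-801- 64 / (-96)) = -182677 / 228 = -801.21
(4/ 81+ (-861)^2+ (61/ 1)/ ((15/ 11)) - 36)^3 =407412495072409679.71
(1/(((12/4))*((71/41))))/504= 41/107352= 0.00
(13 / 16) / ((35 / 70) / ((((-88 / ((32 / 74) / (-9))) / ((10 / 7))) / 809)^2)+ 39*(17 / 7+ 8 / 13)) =8546991453 / 1250894321168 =0.01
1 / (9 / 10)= 10 / 9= 1.11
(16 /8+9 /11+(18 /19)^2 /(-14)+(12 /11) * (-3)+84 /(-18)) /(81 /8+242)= -3459272 /168199647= -0.02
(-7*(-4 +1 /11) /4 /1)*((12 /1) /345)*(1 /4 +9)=11137 /5060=2.20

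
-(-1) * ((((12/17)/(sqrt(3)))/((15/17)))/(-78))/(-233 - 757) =sqrt(3)/289575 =0.00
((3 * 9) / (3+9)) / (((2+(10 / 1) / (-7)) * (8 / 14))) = 441 / 64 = 6.89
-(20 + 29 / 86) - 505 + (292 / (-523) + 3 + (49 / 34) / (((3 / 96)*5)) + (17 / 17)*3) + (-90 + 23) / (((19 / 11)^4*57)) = -14506500576761711 / 28399345109610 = -510.80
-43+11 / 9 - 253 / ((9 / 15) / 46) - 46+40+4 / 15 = -874988 / 45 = -19444.18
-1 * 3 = -3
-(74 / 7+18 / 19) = -1532 / 133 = -11.52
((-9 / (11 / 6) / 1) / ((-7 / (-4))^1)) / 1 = -216 / 77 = -2.81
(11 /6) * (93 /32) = 5.33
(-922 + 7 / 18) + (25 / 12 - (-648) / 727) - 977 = -49612597 / 26172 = -1895.64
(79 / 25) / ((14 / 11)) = 869 / 350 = 2.48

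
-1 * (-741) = 741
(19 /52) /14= 0.03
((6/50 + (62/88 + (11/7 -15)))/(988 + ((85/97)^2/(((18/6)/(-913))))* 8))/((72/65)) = 11870987167/919680263040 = 0.01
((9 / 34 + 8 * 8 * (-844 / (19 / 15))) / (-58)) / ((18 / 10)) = 45913315 / 112404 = 408.47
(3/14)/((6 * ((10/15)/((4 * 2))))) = 3/7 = 0.43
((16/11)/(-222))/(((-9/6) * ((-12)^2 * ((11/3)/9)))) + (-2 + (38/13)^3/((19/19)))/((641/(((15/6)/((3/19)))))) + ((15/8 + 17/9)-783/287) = 208879336391785/130283547049656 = 1.60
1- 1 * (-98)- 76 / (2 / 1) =61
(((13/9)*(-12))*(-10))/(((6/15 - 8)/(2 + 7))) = -3900/19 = -205.26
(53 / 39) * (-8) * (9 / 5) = -1272 / 65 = -19.57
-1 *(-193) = 193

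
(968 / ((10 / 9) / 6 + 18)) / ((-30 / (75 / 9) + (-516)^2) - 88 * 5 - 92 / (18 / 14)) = 588060 / 2935771979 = 0.00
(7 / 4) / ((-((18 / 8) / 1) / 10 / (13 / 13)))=-70 / 9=-7.78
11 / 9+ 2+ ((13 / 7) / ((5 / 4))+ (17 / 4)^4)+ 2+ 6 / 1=27333883 / 80640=338.96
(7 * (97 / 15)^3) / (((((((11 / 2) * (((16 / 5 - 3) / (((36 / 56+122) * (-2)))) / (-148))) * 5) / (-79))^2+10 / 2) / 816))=2801304648014090131708928 / 9067774716611830125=308929.67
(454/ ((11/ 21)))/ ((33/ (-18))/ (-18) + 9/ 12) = 257418/ 253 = 1017.46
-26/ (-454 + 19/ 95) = 130/ 2269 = 0.06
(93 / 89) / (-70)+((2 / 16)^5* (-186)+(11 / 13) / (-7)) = -0.14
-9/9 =-1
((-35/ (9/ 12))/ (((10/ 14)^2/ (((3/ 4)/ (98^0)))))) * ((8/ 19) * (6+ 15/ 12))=-19894/ 95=-209.41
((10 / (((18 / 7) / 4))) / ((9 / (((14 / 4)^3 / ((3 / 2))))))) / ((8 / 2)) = 12005 / 972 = 12.35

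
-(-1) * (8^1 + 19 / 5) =59 / 5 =11.80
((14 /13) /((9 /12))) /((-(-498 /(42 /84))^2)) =-7 /4836078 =-0.00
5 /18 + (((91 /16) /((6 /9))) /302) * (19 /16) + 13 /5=20257223 /6958080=2.91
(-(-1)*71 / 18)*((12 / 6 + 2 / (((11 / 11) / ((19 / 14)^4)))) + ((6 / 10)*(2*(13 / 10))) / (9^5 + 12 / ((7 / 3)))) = 41270254060663 / 1191027574800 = 34.65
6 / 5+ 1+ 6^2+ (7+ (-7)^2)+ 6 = 501 / 5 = 100.20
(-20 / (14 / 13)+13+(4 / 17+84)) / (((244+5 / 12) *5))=112332 / 1745135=0.06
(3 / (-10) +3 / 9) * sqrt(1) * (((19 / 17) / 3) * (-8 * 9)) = -76 / 85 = -0.89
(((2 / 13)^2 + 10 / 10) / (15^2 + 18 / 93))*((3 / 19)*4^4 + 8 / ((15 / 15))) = 0.22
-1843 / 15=-122.87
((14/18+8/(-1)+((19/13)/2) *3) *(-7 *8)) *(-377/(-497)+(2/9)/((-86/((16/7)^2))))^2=4737395413463812/30298324264299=156.36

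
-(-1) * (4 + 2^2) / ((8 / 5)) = 5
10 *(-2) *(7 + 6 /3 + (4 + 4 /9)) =-2420 /9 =-268.89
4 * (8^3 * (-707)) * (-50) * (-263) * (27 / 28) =-18360345600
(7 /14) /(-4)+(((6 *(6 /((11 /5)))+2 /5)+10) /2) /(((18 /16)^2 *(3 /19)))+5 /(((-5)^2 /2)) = 7189211 /106920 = 67.24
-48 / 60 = -4 / 5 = -0.80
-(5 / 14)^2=-25 / 196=-0.13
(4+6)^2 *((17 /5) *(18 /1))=6120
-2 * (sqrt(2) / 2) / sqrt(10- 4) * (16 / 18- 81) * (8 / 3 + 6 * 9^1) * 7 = 857990 * sqrt(3) / 81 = 18346.69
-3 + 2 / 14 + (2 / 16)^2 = -1273 / 448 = -2.84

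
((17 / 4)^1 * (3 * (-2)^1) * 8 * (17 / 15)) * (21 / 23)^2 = -509796 / 2645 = -192.74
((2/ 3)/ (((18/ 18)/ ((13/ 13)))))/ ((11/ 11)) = 2/ 3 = 0.67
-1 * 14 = -14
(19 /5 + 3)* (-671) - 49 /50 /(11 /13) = -2510177 /550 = -4563.96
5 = 5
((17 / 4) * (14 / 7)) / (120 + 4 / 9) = 153 / 2168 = 0.07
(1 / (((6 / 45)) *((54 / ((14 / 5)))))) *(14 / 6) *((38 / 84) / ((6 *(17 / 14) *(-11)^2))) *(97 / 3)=90307 / 5998212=0.02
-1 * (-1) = 1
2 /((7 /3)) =6 /7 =0.86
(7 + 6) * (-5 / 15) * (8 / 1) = -104 / 3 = -34.67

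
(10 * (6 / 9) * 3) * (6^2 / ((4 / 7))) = 1260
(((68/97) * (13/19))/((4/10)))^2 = 4884100/3396649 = 1.44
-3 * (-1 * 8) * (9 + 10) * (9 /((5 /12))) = 49248 /5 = 9849.60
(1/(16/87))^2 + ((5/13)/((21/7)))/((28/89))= 29.97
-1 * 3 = -3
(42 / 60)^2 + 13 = 1349 / 100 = 13.49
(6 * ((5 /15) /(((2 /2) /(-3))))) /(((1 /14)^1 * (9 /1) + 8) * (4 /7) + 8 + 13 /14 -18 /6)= -196 /355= -0.55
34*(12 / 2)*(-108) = -22032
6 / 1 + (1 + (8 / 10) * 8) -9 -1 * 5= -3 / 5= -0.60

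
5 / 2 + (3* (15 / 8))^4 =4110865 / 4096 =1003.63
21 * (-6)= -126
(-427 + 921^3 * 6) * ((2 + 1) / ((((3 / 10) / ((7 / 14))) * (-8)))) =-23436896695 / 8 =-2929612086.88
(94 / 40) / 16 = 47 / 320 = 0.15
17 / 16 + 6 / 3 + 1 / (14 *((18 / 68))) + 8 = 11.33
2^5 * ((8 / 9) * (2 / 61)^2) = 1024 / 33489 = 0.03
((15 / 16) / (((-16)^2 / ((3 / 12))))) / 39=5 / 212992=0.00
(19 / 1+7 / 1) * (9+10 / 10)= 260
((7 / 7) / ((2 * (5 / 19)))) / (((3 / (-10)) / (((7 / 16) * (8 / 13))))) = -133 / 78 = -1.71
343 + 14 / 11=3787 / 11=344.27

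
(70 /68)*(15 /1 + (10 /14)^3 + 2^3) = 20035 /833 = 24.05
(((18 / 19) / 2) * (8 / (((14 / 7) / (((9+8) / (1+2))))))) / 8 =51 / 38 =1.34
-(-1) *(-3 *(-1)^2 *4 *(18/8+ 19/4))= -84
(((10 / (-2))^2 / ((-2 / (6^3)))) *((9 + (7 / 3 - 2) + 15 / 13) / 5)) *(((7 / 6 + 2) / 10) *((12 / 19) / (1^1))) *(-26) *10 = 294480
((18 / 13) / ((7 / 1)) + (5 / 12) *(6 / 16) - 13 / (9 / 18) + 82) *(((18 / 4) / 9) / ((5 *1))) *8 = 164103 / 3640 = 45.08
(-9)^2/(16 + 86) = 27/34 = 0.79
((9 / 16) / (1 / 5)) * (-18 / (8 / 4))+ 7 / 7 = -389 / 16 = -24.31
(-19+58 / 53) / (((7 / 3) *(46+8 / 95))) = -270465 / 1624238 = -0.17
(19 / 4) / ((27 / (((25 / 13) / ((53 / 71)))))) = 33725 / 74412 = 0.45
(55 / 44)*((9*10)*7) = 1575 / 2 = 787.50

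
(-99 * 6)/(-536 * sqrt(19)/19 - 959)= 1202586/1909627 - 35376 * sqrt(19)/1909627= 0.55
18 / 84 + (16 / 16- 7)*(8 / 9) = -215 / 42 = -5.12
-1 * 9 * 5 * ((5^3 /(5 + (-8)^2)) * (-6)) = 11250 /23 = 489.13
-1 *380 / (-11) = 380 / 11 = 34.55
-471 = -471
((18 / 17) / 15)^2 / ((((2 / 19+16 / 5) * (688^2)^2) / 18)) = 1539 / 12707533436764160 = 0.00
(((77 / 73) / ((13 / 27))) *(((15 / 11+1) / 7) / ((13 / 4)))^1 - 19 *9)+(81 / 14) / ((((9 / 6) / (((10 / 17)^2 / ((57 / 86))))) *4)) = -6210852381 / 36476713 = -170.27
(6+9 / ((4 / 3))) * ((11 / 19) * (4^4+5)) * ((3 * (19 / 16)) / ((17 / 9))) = 232551 / 64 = 3633.61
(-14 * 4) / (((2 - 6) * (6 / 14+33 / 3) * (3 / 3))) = 49 / 40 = 1.22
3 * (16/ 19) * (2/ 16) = 6/ 19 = 0.32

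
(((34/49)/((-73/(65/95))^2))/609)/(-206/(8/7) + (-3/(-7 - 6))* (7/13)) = -3884296/6990186579116685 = -0.00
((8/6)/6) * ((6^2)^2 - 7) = 2578/9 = 286.44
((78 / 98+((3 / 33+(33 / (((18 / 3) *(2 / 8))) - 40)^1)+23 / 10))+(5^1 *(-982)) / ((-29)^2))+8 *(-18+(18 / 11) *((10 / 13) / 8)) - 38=-11867845359 / 58928870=-201.39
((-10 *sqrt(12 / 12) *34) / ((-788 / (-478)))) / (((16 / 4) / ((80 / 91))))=-45.33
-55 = -55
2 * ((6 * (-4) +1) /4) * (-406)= 4669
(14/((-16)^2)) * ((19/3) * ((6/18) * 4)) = 0.46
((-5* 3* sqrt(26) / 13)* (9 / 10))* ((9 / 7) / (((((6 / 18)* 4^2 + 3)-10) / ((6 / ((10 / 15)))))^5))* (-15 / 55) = -10460353203* sqrt(26) / 6256250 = -8525.48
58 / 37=1.57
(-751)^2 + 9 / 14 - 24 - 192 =7892999 / 14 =563785.64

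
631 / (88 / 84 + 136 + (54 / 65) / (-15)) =4306575 / 934972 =4.61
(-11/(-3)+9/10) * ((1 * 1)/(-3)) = -137/90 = -1.52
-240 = -240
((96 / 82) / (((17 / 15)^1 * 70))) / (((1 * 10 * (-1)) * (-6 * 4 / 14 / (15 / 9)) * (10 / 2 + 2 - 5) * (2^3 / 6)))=3 / 5576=0.00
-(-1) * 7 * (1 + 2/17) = 7.82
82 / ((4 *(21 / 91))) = 533 / 6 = 88.83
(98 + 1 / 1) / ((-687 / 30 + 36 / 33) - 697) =-10890 / 79069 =-0.14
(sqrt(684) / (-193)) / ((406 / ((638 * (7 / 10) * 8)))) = -264 * sqrt(19) / 965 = -1.19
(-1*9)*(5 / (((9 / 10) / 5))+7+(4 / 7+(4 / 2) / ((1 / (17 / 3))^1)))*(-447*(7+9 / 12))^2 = -564720376509 / 112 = -5042146218.83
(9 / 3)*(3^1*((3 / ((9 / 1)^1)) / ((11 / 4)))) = 12 / 11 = 1.09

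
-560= -560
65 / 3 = 21.67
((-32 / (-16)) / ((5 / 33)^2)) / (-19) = -2178 / 475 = -4.59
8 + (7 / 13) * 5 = 139 / 13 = 10.69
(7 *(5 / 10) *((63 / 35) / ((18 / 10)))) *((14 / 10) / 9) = 49 / 90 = 0.54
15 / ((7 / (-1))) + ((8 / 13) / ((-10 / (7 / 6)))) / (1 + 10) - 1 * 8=-152393 / 15015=-10.15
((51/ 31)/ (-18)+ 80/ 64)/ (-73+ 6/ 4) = -0.02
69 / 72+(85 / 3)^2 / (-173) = -45863 / 12456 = -3.68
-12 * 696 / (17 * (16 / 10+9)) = -41760 / 901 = -46.35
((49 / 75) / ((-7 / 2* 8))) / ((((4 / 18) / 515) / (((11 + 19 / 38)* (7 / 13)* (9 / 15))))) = -1044729 / 5200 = -200.91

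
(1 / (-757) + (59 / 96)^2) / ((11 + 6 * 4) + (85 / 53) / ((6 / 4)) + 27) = 139172753 / 23320154112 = 0.01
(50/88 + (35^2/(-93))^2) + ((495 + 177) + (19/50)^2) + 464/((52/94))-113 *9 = 516354963863/773004375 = 667.98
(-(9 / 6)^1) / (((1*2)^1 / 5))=-15 / 4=-3.75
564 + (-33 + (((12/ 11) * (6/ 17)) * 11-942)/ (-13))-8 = 131525/ 221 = 595.14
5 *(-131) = -655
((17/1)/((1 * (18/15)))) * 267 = 7565/2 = 3782.50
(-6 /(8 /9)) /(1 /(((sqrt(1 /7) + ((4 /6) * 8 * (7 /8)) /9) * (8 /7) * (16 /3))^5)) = -249820535163191296 /15193211036787 - 171328315611676672 * sqrt(7) /27572864474169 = -32882.70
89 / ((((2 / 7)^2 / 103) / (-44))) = -4941013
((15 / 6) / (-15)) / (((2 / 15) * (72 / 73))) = -365 / 288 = -1.27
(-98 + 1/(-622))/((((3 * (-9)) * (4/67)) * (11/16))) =907582/10263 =88.43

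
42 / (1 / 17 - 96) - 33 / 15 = -3073 / 1165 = -2.64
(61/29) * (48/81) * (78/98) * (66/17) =279136/72471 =3.85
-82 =-82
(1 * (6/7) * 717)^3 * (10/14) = 165801731.80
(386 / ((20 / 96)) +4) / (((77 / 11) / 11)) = 102124 / 35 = 2917.83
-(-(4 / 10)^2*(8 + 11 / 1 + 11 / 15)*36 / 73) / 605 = 14208 / 5520625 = 0.00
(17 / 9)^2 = 289 / 81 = 3.57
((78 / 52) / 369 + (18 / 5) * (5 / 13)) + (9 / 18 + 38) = 63782 / 1599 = 39.89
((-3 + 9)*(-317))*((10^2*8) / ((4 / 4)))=-1521600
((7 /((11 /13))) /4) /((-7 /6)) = -39 /22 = -1.77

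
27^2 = 729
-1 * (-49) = 49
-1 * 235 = -235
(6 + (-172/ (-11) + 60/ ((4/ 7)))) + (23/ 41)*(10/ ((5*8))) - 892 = -1380463/ 1804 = -765.22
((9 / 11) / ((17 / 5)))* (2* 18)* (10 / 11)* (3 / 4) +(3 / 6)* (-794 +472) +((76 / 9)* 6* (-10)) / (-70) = -6386903 / 43197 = -147.86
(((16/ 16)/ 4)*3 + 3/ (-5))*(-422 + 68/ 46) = -7254/ 115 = -63.08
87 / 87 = 1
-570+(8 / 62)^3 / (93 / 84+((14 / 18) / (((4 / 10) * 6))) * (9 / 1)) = -2869764342 / 5034679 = -570.00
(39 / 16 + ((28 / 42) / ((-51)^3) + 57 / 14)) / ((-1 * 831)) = -290107513 / 37038281616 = -0.01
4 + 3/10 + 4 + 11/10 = 47/5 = 9.40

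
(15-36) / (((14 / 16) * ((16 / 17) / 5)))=-255 / 2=-127.50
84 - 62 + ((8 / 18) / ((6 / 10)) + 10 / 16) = 5047 / 216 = 23.37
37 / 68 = 0.54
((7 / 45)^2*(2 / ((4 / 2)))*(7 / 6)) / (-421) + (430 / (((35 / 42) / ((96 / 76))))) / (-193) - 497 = -9385703035231 / 18757255050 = -500.38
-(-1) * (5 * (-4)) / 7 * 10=-200 / 7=-28.57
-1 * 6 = -6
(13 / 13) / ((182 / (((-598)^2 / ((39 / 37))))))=39146 / 21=1864.10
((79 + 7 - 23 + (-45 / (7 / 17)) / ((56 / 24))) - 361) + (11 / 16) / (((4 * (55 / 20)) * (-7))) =-270359 / 784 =-344.85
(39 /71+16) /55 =235 /781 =0.30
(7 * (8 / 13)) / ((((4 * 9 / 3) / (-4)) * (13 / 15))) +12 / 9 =-164 / 507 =-0.32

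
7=7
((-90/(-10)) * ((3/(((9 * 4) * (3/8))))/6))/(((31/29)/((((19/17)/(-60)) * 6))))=-551/15810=-0.03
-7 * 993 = -6951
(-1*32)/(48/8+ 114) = -4/15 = -0.27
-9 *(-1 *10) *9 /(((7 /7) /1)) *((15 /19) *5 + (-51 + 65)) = 276210 /19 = 14537.37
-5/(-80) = 1/16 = 0.06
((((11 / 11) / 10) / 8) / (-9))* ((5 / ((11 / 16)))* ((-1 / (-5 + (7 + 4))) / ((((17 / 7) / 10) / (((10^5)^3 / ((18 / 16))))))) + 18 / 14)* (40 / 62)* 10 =783999999999999772795 / 19721394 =39753782110940.02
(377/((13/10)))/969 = 290/969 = 0.30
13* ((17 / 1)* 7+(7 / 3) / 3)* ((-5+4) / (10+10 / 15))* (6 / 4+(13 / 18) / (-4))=-665665 / 3456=-192.61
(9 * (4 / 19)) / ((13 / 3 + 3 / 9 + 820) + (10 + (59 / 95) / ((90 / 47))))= 16200 / 7139173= 0.00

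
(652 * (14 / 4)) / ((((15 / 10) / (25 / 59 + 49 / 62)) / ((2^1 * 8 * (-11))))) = -1783647712 / 5487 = -325067.93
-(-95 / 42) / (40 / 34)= 323 / 168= 1.92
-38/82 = -19/41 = -0.46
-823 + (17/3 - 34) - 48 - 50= -2848/3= -949.33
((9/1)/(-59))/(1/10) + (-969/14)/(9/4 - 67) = -48828/106967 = -0.46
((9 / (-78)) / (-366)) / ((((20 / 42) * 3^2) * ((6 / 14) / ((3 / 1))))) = 0.00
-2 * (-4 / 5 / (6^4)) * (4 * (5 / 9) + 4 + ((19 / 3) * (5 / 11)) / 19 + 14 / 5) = 4541 / 400950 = 0.01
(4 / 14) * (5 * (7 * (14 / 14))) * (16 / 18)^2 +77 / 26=22877 / 2106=10.86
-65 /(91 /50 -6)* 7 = 22750 /209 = 108.85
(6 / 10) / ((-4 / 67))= -201 / 20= -10.05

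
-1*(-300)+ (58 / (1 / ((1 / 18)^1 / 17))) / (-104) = 4773571 / 15912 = 300.00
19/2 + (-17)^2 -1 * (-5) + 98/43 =26297/86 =305.78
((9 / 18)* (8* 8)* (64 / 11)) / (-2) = -1024 / 11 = -93.09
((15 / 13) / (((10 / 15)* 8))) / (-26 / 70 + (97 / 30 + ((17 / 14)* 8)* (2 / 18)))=14175 / 258232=0.05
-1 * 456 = -456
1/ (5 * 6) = 1/ 30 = 0.03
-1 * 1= -1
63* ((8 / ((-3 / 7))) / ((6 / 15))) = -2940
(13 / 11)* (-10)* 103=-13390 / 11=-1217.27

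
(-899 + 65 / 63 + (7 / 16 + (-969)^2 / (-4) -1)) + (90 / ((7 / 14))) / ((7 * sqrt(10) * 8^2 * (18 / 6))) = -237523891 / 1008 + 3 * sqrt(10) / 224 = -235638.74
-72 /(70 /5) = -5.14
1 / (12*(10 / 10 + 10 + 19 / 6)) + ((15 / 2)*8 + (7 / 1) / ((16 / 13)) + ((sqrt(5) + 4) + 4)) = sqrt(5) + 100223 / 1360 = 75.93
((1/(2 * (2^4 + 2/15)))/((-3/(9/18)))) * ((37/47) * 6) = -555/22748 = -0.02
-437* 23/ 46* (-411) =179607/ 2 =89803.50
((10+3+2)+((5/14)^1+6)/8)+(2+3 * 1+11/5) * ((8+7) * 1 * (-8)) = -94999/112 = -848.21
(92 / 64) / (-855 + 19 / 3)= -0.00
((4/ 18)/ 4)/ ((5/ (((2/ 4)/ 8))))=0.00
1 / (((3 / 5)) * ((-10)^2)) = 1 / 60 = 0.02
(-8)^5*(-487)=15958016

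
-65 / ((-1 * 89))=65 / 89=0.73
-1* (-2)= 2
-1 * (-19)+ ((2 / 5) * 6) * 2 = 119 / 5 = 23.80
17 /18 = 0.94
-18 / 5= -3.60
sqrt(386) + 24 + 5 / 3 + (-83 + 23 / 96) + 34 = -739 / 32 + sqrt(386) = -3.45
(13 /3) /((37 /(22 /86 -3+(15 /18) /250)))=-459641 /1431900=-0.32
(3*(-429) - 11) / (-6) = 649 / 3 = 216.33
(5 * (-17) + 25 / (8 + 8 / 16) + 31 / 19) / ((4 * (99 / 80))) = -519560 / 31977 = -16.25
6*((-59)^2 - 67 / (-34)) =355263 / 17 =20897.82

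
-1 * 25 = -25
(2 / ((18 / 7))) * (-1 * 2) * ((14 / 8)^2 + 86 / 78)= -18193 / 2808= -6.48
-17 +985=968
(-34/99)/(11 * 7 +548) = -34/61875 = -0.00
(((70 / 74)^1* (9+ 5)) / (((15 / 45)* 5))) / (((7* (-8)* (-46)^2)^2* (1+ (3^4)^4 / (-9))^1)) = -0.00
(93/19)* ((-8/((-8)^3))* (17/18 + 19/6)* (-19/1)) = -1147/192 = -5.97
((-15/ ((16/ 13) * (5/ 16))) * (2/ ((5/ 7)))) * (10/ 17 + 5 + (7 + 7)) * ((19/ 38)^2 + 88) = -32090877/ 170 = -188769.86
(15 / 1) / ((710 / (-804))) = -1206 / 71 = -16.99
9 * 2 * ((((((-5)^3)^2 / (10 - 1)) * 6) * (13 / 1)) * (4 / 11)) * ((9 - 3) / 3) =19500000 / 11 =1772727.27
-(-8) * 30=240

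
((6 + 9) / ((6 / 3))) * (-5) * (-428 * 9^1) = 144450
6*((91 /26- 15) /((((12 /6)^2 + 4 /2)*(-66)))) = 23 /132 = 0.17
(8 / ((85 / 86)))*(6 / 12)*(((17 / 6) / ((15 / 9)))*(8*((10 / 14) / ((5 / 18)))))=24768 / 175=141.53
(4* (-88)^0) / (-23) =-4 / 23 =-0.17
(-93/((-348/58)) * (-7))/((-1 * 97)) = 217/194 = 1.12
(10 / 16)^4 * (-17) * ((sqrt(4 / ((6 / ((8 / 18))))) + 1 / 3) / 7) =-10625 * sqrt(6) / 129024-10625 / 86016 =-0.33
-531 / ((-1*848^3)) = 531 / 609800192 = 0.00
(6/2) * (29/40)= 87/40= 2.18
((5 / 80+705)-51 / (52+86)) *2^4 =259327 / 23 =11275.09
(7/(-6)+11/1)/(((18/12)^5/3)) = 944/243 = 3.88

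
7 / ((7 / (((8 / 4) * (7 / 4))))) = 7 / 2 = 3.50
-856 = -856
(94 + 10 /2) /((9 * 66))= 1 /6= 0.17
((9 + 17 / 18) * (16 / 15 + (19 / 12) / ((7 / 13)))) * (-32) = -133892 / 105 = -1275.16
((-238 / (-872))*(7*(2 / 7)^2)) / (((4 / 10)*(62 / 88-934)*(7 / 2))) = -748 / 6266519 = -0.00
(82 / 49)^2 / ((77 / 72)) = 484128 / 184877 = 2.62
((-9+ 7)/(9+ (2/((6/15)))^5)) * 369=-369/1567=-0.24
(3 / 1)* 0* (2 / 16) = 0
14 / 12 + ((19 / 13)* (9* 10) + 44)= 13783 / 78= 176.71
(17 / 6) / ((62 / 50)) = 425 / 186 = 2.28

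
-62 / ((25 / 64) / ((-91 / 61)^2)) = -353.23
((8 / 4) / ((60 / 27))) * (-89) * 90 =-7209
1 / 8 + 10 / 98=89 / 392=0.23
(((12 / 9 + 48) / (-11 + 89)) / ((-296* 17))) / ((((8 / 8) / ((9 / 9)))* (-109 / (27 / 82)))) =3 / 7901192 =0.00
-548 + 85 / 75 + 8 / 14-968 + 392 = -1122.30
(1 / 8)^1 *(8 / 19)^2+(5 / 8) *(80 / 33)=18314 / 11913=1.54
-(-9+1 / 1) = 8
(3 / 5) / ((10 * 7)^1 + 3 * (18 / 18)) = 3 / 365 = 0.01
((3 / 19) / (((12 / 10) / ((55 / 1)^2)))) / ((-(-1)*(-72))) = -15125 / 2736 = -5.53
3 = 3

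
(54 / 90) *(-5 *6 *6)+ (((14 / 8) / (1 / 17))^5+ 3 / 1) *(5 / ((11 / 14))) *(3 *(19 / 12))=15869251448191 / 22528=704423448.52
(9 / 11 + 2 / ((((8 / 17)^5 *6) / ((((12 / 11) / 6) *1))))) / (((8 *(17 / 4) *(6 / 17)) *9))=1862225 / 58392576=0.03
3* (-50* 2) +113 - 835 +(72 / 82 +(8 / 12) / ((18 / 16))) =-1129726 / 1107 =-1020.53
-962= -962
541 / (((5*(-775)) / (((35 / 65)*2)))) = -7574 / 50375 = -0.15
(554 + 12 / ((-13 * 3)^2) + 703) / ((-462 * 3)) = -637303 / 702702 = -0.91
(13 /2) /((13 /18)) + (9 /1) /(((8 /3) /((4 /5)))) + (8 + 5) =247 /10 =24.70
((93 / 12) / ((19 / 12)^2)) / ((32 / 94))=13113 / 1444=9.08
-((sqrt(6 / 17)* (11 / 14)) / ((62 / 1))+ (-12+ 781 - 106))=-663 - 11* sqrt(102) / 14756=-663.01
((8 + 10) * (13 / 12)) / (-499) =-39 / 998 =-0.04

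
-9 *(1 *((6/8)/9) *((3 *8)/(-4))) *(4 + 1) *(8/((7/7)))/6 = 30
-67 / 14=-4.79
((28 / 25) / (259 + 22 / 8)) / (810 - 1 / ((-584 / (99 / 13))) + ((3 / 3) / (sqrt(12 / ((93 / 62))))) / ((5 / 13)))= 0.00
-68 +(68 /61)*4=-63.54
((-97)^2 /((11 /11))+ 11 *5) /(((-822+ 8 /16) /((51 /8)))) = -120666 /1643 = -73.44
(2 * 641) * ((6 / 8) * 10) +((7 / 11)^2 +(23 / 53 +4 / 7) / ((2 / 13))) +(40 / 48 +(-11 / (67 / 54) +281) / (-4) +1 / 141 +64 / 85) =459265967567639 / 48062998060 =9555.50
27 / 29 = 0.93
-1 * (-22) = 22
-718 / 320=-359 / 160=-2.24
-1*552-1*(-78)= -474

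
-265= -265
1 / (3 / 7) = 7 / 3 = 2.33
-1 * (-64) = 64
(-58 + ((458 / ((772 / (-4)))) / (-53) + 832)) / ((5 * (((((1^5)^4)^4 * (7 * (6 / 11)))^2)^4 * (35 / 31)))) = 6576766906925743 / 2166584159060546400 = 0.00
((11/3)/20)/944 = 11/56640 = 0.00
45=45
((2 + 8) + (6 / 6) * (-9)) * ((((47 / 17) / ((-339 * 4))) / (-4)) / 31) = 47 / 2858448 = 0.00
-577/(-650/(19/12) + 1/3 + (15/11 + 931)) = -361779/327401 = -1.11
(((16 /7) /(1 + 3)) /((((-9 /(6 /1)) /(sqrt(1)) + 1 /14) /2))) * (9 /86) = -18 /215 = -0.08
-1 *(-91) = 91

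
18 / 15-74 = -364 / 5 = -72.80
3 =3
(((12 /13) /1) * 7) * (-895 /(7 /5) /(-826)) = 26850 /5369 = 5.00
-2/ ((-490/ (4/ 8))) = 0.00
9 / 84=3 / 28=0.11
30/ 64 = 15/ 32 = 0.47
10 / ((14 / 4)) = 2.86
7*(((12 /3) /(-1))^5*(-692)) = 4960256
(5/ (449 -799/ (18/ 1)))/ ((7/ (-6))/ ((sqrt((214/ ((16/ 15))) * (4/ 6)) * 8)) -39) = -1081641600/ 3413624478013 +15120 * sqrt(535)/ 3413624478013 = -0.00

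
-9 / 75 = -3 / 25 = -0.12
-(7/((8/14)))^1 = -49/4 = -12.25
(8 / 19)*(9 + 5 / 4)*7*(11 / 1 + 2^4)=15498 / 19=815.68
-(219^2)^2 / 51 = -766752507 / 17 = -45103088.65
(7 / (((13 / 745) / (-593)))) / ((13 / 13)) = -3092495 / 13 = -237884.23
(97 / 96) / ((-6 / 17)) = -1649 / 576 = -2.86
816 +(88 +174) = 1078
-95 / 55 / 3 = -19 / 33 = -0.58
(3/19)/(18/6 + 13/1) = 3/304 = 0.01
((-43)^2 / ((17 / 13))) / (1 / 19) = 456703 / 17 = 26864.88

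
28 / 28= 1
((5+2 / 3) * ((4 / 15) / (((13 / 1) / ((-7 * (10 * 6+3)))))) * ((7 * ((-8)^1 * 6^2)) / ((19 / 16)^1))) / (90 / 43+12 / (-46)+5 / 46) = 212589490176 / 4741165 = 44839.08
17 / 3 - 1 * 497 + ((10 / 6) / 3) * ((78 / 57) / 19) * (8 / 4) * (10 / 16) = -3192359 / 6498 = -491.28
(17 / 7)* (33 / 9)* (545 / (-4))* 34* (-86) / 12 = 74499865 / 252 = 295634.38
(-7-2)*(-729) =6561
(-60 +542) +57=539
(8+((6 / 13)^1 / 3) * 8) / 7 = 120 / 91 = 1.32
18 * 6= 108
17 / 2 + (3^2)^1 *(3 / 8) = 11.88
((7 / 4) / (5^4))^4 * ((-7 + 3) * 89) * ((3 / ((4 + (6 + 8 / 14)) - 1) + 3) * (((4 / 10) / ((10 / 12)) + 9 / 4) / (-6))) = 2158472589 / 65429687500000000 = 0.00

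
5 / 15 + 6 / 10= 14 / 15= 0.93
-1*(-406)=406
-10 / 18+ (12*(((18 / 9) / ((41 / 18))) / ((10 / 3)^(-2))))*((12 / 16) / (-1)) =-32605 / 369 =-88.36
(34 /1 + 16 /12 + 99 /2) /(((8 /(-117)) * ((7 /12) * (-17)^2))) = -7.36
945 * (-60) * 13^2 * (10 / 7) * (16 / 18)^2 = -10816000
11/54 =0.20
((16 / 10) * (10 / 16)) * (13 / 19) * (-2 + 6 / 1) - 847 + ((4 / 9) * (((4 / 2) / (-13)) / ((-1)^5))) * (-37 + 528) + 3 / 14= -810.48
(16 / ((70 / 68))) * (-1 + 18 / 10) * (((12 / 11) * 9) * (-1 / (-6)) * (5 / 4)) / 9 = 1088 / 385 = 2.83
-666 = -666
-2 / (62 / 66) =-66 / 31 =-2.13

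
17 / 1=17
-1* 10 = -10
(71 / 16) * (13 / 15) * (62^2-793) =938691 / 80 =11733.64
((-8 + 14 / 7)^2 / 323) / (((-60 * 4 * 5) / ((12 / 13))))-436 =-45769109 / 104975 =-436.00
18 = 18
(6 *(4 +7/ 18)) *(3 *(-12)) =-948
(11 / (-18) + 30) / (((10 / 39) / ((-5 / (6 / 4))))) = -6877 / 18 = -382.06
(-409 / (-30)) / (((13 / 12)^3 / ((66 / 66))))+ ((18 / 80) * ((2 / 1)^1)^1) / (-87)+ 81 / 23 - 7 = 7.24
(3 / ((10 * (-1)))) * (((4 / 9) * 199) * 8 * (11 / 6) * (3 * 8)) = -140096 / 15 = -9339.73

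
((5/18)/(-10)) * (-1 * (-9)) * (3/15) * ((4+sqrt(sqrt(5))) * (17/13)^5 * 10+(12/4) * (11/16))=-10.61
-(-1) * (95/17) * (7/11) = 665/187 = 3.56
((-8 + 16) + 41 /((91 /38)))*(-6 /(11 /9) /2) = -61722 /1001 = -61.66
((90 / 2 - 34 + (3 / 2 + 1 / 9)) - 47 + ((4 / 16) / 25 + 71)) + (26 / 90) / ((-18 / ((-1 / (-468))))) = 5339353 / 145800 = 36.62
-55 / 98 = -0.56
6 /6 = 1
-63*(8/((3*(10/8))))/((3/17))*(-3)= 11424/5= 2284.80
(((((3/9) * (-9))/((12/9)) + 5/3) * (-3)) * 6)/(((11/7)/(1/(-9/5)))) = -245/66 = -3.71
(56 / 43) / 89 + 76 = 290908 / 3827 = 76.01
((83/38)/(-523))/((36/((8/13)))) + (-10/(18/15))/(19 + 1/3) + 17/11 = 826576265/741757302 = 1.11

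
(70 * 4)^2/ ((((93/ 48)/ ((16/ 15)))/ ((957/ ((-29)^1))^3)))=-48084664320/ 31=-1551118203.87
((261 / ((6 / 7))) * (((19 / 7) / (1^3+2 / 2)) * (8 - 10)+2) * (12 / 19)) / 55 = -522 / 209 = -2.50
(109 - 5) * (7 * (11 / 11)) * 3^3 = 19656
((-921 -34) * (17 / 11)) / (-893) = 16235 / 9823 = 1.65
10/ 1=10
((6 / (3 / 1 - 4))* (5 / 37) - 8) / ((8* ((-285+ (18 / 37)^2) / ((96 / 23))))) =48248 / 2988781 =0.02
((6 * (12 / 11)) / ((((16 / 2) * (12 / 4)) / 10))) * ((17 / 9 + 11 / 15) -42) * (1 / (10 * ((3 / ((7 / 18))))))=-6202 / 4455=-1.39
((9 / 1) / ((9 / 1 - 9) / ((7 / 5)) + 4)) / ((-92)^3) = -9 / 3114752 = -0.00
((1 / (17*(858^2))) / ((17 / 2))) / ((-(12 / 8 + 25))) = -1 / 2818955997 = -0.00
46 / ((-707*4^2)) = -23 / 5656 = -0.00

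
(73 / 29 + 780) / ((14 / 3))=68079 / 406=167.68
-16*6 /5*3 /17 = -288 /85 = -3.39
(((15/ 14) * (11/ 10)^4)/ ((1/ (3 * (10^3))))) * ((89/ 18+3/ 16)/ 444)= 10819699/ 198912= 54.39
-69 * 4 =-276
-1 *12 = -12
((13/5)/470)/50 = 13/117500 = 0.00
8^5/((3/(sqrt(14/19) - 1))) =-32768/3 +32768* sqrt(266)/57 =-1546.70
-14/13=-1.08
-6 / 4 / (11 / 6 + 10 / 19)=-171 / 269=-0.64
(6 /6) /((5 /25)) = 5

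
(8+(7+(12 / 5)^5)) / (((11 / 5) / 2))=591414 / 6875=86.02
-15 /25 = -3 /5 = -0.60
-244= -244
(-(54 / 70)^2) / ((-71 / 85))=12393 / 17395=0.71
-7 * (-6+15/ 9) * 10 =303.33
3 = 3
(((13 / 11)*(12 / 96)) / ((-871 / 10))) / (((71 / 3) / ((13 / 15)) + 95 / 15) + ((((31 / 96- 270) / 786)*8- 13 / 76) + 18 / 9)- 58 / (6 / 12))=2912130 / 142982207533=0.00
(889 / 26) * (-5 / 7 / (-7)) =635 / 182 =3.49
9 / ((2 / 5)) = 45 / 2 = 22.50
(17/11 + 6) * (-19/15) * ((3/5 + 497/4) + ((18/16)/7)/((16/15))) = -883124731/739200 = -1194.70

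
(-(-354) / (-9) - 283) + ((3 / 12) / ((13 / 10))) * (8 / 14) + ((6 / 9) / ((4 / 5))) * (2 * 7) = -84782 / 273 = -310.56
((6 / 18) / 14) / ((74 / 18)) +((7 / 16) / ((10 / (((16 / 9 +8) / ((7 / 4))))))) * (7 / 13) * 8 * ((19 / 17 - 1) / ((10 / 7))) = 2382791 / 25757550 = 0.09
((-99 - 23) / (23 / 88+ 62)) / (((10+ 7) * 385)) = -976 / 3260005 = -0.00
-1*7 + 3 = -4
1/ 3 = 0.33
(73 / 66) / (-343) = -0.00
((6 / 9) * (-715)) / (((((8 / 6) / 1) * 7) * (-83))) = 715 / 1162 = 0.62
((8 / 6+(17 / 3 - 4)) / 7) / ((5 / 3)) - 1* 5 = -166 / 35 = -4.74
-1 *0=0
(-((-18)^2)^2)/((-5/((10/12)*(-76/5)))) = -1329696/5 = -265939.20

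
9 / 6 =3 / 2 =1.50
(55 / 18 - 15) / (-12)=1.00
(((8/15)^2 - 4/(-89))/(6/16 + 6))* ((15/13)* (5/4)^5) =60625/333216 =0.18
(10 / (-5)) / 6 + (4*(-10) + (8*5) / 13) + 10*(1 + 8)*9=30137 / 39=772.74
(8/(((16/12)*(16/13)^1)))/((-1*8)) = -39/64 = -0.61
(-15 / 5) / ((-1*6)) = 1 / 2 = 0.50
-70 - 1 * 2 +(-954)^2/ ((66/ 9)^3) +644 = 7665947/ 2662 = 2879.77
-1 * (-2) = 2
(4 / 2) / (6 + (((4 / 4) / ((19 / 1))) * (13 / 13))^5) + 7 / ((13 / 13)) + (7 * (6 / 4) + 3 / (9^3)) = 128791821893 / 7220305170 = 17.84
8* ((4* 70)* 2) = 4480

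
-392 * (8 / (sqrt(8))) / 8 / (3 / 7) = -686 * sqrt(2) / 3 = -323.38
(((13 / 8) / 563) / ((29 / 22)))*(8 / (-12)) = -143 / 97962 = -0.00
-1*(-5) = 5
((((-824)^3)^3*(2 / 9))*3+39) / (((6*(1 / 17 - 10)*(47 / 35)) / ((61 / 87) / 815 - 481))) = -710743714427517968798734654414947158 / 1013757147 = -701098597953971286575535900.00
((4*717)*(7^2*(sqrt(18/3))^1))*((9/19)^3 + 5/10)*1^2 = 584402322*sqrt(6)/6859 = 208702.07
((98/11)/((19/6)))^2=345744/43681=7.92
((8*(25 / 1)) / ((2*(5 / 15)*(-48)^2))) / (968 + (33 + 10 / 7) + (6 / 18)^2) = 105 / 808448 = 0.00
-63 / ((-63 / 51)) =51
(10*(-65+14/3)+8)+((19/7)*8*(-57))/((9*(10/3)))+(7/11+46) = -681397/1155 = -589.95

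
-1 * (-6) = 6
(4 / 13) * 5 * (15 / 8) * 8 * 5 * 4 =461.54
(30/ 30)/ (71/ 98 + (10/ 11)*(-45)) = -0.02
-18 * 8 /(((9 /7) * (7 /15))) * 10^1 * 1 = -2400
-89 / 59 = -1.51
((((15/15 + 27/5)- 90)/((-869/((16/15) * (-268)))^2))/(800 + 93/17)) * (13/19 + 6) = -79394824192/1057542910875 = -0.08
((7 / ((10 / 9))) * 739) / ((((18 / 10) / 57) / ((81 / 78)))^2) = 6806866185 / 1352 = 5034664.34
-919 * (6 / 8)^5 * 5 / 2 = -1116585 / 2048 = -545.21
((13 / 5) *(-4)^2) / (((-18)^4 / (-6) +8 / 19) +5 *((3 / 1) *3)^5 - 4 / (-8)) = 7904 / 52772485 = 0.00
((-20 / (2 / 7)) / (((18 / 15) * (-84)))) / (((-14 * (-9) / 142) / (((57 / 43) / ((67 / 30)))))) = 168625 / 363006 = 0.46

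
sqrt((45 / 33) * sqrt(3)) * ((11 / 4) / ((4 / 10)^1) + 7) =111 * 3^(3 / 4) * sqrt(55) / 88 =21.32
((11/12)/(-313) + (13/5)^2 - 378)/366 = -34859711/34367400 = -1.01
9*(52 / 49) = 468 / 49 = 9.55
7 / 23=0.30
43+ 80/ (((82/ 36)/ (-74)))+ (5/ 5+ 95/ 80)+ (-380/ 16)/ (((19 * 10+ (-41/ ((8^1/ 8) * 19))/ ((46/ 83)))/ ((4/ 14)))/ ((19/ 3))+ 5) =-6001263366629/ 2349698192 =-2554.06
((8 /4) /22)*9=0.82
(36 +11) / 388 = 47 / 388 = 0.12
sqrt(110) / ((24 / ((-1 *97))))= -97 *sqrt(110) / 24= -42.39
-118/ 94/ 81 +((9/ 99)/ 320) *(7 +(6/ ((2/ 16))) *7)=1098121/ 13400640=0.08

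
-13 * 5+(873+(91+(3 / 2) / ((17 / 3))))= 30575 / 34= 899.26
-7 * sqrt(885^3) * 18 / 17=-195135.61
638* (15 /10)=957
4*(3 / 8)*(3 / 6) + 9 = 39 / 4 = 9.75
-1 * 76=-76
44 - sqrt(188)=44 - 2 * sqrt(47)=30.29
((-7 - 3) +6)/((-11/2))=0.73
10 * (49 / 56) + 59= 271 / 4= 67.75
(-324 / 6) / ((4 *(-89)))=27 / 178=0.15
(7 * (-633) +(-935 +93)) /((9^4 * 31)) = -5273 /203391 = -0.03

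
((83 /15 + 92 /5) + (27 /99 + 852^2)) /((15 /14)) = 1676894156 /2475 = 677532.99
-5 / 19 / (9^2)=-5 / 1539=-0.00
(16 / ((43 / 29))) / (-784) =-29 / 2107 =-0.01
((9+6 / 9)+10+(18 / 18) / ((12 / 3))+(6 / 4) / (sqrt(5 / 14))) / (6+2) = 2.80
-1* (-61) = 61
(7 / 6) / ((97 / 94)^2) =1.10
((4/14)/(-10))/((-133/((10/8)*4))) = 1/931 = 0.00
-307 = -307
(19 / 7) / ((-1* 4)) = -19 / 28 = -0.68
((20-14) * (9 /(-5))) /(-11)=54 /55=0.98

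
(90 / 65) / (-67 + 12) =-18 / 715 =-0.03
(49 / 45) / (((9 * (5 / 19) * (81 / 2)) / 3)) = 1862 / 54675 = 0.03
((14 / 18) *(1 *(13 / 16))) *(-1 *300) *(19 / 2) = -43225 / 24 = -1801.04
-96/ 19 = -5.05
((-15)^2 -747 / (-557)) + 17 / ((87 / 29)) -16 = 360949 / 1671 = 216.01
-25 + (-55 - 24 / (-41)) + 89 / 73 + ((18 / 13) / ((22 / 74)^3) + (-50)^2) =128149000405 / 51787879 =2474.50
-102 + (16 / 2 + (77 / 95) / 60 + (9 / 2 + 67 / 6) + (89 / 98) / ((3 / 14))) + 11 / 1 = -838987 / 13300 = -63.08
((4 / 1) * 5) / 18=10 / 9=1.11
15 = 15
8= 8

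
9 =9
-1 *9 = -9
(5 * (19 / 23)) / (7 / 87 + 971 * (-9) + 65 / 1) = -8265 / 17356513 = -0.00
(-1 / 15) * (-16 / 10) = 8 / 75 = 0.11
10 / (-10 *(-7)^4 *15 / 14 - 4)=-10 / 25729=-0.00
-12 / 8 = -3 / 2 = -1.50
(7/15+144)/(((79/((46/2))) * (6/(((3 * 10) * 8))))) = 398728/237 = 1682.40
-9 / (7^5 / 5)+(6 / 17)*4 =402603 / 285719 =1.41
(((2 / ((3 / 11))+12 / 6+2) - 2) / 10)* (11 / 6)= 77 / 45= 1.71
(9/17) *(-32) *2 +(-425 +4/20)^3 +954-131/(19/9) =-3095003883177/40375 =-76656442.93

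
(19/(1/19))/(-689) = -0.52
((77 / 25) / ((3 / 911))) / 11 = 6377 / 75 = 85.03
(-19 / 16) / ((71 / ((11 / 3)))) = -209 / 3408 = -0.06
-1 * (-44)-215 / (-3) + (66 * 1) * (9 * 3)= 5693 / 3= 1897.67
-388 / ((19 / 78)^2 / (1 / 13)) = -181584 / 361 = -503.00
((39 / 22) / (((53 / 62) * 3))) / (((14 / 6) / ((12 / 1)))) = 14508 / 4081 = 3.56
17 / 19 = 0.89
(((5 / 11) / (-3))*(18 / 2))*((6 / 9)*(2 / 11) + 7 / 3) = -405 / 121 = -3.35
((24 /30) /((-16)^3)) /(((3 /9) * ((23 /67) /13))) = -2613 /117760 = -0.02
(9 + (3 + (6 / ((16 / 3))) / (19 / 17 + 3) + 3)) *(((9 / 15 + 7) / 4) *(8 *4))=928.61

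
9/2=4.50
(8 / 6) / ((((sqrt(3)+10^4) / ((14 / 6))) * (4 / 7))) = 490000 / 899999973 - 49 * sqrt(3) / 899999973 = 0.00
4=4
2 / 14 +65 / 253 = 708 / 1771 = 0.40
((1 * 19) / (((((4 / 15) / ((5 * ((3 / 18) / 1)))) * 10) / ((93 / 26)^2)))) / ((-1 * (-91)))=821655 / 984256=0.83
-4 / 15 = -0.27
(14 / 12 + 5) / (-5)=-37 / 30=-1.23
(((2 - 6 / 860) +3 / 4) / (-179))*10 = -2359 / 15394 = -0.15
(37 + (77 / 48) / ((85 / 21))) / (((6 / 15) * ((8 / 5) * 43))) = 254295 / 187136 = 1.36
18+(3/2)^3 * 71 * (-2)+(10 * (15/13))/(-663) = -5300885/11492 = -461.27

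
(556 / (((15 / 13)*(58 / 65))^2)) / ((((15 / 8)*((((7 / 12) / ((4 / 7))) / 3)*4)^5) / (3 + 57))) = 853509151752192 / 237561684409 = 3592.79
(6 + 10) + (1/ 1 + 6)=23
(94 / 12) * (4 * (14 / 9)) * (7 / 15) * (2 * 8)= 147392 / 405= 363.93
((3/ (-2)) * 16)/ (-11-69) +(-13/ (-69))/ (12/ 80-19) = 5803/ 20010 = 0.29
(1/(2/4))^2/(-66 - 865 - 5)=-1/234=-0.00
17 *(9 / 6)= 51 / 2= 25.50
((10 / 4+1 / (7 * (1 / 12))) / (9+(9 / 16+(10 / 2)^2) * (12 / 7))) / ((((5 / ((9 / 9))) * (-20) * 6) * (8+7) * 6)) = -59 / 39933000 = -0.00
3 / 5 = 0.60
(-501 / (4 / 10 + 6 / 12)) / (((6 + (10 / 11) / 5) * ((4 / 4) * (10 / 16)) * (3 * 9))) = -7348 / 1377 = -5.34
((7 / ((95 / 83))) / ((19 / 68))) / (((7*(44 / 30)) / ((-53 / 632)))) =-224349 / 1254836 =-0.18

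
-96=-96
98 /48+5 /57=971 /456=2.13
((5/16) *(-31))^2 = 24025/256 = 93.85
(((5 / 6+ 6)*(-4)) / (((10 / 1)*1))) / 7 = -0.39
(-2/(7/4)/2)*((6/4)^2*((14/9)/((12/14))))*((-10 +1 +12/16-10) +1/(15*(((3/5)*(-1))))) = 4627/108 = 42.84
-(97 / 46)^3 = -912673 / 97336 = -9.38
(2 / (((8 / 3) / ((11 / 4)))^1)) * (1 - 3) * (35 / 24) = -385 / 64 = -6.02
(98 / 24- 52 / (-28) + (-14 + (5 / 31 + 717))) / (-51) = -1846501 / 132804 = -13.90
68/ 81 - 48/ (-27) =212/ 81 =2.62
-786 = -786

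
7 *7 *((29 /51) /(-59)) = -1421 /3009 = -0.47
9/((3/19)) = 57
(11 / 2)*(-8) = -44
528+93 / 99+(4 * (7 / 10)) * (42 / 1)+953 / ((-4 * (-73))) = 31307513 / 48180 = 649.80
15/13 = 1.15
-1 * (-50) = 50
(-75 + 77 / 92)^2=46553329 / 8464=5500.16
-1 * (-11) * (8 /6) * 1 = 44 /3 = 14.67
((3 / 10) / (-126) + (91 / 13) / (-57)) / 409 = -333 / 1087940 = -0.00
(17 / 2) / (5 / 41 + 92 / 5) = 3485 / 7594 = 0.46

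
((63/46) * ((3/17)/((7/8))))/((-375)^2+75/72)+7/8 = 9237464161/10557078200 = 0.88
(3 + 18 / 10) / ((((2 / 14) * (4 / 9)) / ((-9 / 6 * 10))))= -1134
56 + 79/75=4279/75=57.05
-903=-903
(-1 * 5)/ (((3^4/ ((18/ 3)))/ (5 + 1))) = -20/ 9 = -2.22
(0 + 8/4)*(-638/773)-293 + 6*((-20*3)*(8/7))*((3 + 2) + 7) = -28309235/5411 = -5231.79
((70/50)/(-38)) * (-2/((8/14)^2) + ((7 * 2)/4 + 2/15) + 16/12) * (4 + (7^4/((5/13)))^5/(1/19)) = 182567197228010154814049397/23750000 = 7687039883284638097.43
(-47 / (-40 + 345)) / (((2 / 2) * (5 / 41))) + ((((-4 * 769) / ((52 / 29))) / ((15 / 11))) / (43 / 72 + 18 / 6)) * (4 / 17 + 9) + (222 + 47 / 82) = -21533463873601 / 7157736950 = -3008.42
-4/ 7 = -0.57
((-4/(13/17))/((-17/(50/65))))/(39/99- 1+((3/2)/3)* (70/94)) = -24816/24505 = -1.01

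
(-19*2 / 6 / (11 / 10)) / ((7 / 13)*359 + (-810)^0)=-1235 / 41679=-0.03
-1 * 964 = -964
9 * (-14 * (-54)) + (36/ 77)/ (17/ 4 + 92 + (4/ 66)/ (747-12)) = 63537042492/ 9338183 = 6804.00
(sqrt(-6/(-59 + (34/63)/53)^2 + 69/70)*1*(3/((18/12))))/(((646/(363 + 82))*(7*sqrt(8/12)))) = 267*sqrt(31176149553745)/6234793418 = 0.24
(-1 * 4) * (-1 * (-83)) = -332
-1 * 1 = -1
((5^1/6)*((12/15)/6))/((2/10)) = 5/9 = 0.56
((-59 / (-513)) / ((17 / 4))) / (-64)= -59 / 139536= -0.00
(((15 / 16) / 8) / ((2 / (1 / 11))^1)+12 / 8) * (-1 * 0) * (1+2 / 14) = 0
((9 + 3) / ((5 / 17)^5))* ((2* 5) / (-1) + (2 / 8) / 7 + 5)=-592080369 / 21875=-27066.53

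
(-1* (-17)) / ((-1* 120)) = -17 / 120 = -0.14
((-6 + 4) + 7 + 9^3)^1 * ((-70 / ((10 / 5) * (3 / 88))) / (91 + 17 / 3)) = -7795.59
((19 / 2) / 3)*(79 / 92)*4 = 1501 / 138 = 10.88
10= 10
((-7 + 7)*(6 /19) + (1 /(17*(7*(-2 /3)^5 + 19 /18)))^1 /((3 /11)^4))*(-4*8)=-2811072 /1105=-2543.96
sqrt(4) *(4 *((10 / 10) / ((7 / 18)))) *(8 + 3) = 1584 / 7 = 226.29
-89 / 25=-3.56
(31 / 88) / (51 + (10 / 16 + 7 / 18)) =279 / 41195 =0.01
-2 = -2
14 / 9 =1.56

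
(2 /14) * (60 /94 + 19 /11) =1223 /3619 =0.34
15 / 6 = 5 / 2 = 2.50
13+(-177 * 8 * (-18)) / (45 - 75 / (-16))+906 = 379471 / 265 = 1431.97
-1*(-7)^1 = 7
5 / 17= 0.29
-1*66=-66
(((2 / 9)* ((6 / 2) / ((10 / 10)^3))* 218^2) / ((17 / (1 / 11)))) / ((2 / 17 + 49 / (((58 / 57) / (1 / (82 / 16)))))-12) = -56506036 / 829191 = -68.15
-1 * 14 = -14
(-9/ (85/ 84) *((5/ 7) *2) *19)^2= 16842816/ 289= 58279.64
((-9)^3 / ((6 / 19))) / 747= -3.09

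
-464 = -464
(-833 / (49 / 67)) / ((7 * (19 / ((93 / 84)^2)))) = -1094579 / 104272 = -10.50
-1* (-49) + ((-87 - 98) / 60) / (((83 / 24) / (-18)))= 5399 / 83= 65.05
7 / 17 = 0.41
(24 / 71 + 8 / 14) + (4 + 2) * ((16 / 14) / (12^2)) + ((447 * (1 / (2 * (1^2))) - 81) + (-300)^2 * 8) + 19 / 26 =13958554793 / 19383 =720144.19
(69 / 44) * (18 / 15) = 207 / 110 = 1.88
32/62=16/31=0.52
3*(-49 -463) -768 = -2304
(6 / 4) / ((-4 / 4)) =-3 / 2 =-1.50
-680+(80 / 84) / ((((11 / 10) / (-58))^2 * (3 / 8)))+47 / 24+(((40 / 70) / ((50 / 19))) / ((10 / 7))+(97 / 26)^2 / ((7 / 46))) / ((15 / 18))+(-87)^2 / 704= 335129198717077 / 51531480000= 6503.39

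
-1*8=-8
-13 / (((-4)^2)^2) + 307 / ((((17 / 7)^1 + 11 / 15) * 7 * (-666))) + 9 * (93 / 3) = 657860423 / 2358528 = 278.93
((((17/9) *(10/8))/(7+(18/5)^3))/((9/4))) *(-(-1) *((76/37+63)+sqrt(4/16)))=5726875/4466862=1.28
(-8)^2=64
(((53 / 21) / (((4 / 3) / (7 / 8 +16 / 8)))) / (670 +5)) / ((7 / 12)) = 0.01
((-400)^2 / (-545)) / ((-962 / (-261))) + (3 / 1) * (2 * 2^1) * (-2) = -5434296 / 52429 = -103.65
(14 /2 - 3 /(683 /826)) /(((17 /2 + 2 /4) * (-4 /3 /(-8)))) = 4606 /2049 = 2.25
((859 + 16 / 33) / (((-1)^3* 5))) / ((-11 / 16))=453808 / 1815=250.03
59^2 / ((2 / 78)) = 135759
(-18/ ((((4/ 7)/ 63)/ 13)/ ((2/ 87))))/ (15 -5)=-17199/ 290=-59.31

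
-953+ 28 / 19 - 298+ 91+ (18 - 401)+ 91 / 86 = -2517125 / 1634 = -1540.47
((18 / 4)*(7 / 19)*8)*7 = 1764 / 19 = 92.84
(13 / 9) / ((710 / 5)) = 13 / 1278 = 0.01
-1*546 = -546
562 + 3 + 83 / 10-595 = -217 / 10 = -21.70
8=8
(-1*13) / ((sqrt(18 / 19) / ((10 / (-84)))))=65*sqrt(38) / 252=1.59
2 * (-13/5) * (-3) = 78/5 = 15.60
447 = 447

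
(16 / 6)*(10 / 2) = 40 / 3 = 13.33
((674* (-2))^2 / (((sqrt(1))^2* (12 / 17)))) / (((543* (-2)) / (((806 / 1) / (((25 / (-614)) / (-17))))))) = -797682308.55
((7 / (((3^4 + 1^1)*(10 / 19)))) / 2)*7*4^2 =1862 / 205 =9.08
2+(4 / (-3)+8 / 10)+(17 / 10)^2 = 1307 / 300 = 4.36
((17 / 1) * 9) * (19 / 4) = 2907 / 4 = 726.75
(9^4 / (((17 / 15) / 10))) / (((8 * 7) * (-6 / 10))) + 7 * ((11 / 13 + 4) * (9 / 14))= -10526679 / 6188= -1701.14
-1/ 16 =-0.06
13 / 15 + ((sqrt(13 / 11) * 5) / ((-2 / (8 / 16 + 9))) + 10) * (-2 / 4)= -62 / 15 + 95 * sqrt(143) / 88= 8.78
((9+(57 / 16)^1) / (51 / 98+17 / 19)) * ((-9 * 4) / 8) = -1684179 / 42160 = -39.95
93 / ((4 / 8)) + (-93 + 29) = 122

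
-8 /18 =-4 /9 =-0.44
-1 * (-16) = 16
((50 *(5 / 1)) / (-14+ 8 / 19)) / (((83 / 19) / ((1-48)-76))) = 1850125 / 3569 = 518.39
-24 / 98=-12 / 49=-0.24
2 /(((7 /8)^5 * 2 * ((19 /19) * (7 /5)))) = 163840 /117649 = 1.39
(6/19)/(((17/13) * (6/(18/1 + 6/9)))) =728/969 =0.75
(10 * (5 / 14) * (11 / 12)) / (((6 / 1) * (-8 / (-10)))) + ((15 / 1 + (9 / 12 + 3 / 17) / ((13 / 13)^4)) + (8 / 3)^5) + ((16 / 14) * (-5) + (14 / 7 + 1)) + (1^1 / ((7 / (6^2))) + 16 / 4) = 146097773 / 925344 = 157.88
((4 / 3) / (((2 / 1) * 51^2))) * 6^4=96 / 289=0.33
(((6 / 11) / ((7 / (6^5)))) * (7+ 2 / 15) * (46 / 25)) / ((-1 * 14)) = -38273472 / 67375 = -568.07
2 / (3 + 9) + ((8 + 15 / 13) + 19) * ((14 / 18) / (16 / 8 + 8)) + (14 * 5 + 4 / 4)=28609 / 390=73.36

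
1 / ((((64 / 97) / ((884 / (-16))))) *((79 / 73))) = -1564901 / 20224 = -77.38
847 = 847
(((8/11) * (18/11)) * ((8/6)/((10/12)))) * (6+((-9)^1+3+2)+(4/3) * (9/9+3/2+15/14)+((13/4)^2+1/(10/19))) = 775128/21175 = 36.61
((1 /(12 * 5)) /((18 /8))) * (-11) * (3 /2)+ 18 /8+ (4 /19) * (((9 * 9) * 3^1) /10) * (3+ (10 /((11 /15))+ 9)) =5013919 /37620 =133.28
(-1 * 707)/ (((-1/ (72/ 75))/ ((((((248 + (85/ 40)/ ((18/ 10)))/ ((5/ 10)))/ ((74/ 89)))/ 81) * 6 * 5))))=2257803086/ 14985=150670.88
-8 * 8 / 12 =-16 / 3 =-5.33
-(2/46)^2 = -1/529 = -0.00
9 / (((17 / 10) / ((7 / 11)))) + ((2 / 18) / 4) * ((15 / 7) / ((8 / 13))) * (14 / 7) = 223835 / 62832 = 3.56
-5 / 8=-0.62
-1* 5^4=-625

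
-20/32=-5/8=-0.62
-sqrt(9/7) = -3*sqrt(7)/7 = -1.13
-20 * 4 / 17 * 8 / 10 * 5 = -18.82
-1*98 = -98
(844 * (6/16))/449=633/898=0.70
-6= -6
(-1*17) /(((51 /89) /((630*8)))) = -149520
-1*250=-250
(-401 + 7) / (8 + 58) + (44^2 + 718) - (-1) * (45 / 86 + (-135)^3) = -6975027655 / 2838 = -2457726.45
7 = 7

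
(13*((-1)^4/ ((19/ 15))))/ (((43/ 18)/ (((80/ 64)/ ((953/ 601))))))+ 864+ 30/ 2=1374054333/ 1557202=882.39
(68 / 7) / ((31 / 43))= 2924 / 217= 13.47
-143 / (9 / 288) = -4576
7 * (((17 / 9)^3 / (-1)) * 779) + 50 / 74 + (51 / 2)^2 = -3894777499 / 107892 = -36098.85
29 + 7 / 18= 529 / 18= 29.39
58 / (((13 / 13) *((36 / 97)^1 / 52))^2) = 92227018 / 81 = 1138605.16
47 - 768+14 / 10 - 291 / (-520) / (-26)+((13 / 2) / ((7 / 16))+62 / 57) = -3795969677 / 5394480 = -703.68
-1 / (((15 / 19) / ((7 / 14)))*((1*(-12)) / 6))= 19 / 60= 0.32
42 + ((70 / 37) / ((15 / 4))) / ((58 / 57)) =45598 / 1073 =42.50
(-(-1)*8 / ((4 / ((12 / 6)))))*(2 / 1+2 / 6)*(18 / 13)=168 / 13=12.92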